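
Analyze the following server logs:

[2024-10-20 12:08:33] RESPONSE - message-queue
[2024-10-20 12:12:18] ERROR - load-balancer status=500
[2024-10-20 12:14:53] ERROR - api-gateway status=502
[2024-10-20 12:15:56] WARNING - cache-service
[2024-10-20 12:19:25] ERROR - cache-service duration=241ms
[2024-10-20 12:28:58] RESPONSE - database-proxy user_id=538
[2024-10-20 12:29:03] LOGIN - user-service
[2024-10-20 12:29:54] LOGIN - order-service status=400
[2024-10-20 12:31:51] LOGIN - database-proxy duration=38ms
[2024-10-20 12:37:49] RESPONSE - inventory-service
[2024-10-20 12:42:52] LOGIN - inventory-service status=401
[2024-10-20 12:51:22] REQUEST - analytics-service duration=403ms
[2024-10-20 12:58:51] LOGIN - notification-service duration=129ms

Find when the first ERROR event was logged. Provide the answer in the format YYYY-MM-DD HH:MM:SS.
2024-10-20 12:12:18

To find the first event:

1. Filter for all ERROR events
2. Sort by timestamp
3. Select the first one
4. Timestamp: 2024-10-20 12:12:18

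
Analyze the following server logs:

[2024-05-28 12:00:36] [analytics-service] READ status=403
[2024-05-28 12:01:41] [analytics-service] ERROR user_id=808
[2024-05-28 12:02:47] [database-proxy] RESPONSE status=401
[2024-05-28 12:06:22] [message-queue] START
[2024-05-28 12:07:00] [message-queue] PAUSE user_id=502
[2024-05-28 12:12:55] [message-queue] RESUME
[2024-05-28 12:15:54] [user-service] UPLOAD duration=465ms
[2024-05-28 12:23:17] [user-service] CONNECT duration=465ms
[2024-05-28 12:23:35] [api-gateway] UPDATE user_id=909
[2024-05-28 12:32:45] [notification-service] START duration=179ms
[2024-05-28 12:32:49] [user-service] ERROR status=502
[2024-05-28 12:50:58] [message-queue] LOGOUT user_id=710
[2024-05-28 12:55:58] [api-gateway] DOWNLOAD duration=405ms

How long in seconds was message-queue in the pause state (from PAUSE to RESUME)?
355

To calculate state duration:

1. Find PAUSE event for message-queue: 2024-05-28 12:07:00
2. Find RESUME event for message-queue: 2024-05-28 12:12:55
3. Calculate duration: 2024-05-28 12:12:55 - 2024-05-28 12:07:00 = 355 seconds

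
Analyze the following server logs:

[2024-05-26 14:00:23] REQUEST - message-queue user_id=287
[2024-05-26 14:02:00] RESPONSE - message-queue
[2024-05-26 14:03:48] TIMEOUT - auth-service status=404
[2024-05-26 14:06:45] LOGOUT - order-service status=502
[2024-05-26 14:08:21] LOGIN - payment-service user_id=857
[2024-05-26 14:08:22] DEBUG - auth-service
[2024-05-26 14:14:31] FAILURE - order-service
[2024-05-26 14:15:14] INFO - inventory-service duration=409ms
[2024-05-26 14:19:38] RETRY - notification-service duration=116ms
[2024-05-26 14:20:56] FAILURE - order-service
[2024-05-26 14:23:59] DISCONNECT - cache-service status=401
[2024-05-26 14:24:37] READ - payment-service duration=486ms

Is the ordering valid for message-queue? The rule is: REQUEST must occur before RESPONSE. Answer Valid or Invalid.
Valid

To validate ordering:

1. Required order: REQUEST → RESPONSE
2. Rule: REQUEST must occur before RESPONSE
3. Check actual order of events for message-queue
4. Result: Valid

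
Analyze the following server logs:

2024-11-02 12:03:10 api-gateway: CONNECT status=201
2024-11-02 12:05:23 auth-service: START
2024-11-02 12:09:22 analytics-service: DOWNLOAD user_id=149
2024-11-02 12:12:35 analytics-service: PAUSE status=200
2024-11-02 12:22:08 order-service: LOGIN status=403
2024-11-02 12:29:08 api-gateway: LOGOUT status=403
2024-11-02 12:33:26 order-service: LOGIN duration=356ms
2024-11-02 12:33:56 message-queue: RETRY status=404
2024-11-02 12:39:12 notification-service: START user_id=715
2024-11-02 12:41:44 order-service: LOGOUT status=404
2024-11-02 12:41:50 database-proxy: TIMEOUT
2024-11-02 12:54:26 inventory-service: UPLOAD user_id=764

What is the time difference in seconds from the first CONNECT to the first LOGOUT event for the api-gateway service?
1558

To find the time between events:

1. Locate the first CONNECT event for api-gateway: 2024-11-02 12:03:10
2. Locate the first LOGOUT event for api-gateway: 2024-11-02 12:29:08
3. Calculate the difference: 2024-11-02 12:29:08 - 2024-11-02 12:03:10 = 1558 seconds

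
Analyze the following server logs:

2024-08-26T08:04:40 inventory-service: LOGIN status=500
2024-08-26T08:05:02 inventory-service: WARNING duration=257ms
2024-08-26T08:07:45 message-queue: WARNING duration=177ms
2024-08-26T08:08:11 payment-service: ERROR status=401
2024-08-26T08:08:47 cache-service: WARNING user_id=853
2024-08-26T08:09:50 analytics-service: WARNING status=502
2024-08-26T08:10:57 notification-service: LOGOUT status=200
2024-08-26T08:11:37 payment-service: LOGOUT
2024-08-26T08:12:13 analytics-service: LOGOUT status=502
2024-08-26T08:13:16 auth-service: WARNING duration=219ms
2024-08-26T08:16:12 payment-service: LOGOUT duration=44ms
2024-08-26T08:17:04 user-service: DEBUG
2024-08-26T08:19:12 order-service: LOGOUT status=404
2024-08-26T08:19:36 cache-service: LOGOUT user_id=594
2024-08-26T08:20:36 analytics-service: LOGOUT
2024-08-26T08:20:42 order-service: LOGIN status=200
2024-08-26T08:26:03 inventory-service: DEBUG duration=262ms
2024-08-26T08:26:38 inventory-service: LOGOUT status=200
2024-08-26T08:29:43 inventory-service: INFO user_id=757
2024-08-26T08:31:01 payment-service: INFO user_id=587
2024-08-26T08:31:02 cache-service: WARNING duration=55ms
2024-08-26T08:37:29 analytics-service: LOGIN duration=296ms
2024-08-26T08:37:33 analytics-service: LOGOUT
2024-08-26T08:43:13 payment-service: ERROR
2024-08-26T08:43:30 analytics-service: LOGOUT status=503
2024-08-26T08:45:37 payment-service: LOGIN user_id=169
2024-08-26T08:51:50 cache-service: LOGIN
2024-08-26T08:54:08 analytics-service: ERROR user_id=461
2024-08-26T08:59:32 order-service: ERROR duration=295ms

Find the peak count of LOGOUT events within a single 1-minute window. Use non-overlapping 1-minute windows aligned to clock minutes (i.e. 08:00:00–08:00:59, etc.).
2

To find the burst window:

1. Divide the log period into non-overlapping 1-minute windows starting at 08:00
2. Count LOGOUT events in each window
3. Find the window with maximum count
4. Maximum events in a window: 2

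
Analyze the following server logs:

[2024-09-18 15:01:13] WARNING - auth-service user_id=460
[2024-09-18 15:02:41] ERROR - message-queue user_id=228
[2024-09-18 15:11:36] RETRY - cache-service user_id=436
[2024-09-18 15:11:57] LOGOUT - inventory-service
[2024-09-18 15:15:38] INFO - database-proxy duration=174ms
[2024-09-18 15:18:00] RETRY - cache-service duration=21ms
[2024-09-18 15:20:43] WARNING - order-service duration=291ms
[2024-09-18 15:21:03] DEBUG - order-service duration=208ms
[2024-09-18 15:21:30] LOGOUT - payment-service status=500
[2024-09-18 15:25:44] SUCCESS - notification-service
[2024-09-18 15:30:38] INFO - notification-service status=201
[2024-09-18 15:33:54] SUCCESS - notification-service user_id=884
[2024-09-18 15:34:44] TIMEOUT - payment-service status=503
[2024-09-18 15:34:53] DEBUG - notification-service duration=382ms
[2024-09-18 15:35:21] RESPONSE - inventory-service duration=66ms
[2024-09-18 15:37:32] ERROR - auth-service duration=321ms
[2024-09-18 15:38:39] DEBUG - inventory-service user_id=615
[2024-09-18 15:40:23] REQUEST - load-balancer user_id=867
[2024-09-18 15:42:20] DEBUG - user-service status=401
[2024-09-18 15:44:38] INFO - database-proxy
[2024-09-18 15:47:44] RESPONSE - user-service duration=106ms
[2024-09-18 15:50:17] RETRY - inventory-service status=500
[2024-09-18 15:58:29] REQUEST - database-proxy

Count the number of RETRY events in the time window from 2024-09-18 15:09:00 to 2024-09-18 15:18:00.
2

To count events in the time window:

1. Window boundaries: 2024-09-18 15:09:00 to 2024-09-18 15:18:00
2. Filter for RETRY events within this window
3. Count matching events: 2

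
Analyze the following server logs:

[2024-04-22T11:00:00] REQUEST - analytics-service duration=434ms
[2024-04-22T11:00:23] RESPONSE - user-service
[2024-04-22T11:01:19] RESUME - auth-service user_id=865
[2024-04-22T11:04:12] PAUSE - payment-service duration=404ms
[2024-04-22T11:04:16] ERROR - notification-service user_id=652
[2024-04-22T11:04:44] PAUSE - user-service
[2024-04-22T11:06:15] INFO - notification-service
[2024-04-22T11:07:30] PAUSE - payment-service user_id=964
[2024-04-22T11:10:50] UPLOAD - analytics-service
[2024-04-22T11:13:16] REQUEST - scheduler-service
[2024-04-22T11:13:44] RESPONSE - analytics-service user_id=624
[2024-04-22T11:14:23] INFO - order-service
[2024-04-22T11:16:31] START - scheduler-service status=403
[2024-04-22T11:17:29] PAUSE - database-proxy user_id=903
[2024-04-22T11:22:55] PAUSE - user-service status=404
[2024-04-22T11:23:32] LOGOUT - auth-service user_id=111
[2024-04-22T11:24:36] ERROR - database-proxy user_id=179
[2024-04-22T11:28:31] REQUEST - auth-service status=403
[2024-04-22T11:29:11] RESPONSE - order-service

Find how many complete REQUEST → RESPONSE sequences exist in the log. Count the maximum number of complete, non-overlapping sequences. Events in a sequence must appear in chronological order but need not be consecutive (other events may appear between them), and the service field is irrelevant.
3

To count sequences:

1. Look for pattern: REQUEST → RESPONSE
2. Greedily scan the log in chronological order, matching each sequence element in turn (ignoring service)
3. Each time the full pattern completes, increment the count and restart matching from the next event
4. Complete non-overlapping sequences found: 3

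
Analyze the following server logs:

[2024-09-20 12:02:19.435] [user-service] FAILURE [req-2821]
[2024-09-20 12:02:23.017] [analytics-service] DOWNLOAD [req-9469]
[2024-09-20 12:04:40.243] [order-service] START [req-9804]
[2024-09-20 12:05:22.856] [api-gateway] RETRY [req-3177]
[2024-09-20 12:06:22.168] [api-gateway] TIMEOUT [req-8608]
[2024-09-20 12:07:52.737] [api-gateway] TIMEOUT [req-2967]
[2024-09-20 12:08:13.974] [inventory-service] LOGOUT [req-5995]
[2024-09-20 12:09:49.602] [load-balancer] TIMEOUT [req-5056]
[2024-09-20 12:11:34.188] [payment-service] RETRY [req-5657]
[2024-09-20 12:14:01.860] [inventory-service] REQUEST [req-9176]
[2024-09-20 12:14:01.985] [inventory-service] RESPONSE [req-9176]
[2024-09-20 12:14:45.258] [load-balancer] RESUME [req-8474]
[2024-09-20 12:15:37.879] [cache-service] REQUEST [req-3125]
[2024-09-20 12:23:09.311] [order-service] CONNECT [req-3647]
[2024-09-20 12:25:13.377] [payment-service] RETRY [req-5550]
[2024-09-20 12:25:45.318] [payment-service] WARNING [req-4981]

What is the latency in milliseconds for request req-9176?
125

To calculate latency:

1. Find REQUEST with id req-9176: 2024-09-20 12:14:01.860
2. Find RESPONSE with id req-9176: 2024-09-20 12:14:01.985
3. Latency: 2024-09-20 12:14:01.985 - 2024-09-20 12:14:01.860 = 125ms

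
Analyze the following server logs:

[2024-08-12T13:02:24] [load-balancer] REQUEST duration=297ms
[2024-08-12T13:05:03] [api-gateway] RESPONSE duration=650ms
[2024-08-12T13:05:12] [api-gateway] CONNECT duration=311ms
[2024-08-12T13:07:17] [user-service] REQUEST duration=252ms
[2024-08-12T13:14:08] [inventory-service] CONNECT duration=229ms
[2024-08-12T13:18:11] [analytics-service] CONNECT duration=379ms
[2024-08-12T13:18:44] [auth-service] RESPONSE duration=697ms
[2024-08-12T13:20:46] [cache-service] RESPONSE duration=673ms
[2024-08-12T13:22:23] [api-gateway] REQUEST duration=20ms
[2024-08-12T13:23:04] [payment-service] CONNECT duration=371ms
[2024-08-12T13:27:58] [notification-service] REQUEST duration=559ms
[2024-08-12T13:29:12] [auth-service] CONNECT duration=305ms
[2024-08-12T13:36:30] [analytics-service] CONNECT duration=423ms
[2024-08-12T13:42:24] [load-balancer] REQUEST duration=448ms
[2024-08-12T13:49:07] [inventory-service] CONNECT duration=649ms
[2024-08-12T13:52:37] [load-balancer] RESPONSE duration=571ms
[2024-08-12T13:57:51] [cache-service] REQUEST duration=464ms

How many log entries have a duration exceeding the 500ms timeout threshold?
6

To count timeouts:

1. Threshold: 500ms
2. Extract duration from each log entry
3. Count entries where duration > 500
4. Timeout count: 6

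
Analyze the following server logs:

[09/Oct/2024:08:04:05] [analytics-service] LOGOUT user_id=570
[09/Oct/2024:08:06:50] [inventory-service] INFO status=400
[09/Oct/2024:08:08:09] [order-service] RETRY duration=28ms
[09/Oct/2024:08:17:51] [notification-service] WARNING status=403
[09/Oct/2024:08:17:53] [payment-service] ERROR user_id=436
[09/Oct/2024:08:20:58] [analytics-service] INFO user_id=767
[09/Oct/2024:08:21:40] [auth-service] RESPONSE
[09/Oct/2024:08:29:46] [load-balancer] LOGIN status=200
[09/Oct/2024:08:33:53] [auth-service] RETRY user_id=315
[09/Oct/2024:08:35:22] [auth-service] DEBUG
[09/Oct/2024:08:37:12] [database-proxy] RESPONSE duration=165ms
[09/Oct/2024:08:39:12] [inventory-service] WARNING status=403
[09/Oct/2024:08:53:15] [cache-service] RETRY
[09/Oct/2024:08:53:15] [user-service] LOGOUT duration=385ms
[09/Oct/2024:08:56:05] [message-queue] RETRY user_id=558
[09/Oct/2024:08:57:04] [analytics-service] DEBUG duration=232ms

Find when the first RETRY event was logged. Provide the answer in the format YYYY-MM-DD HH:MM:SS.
2024-10-09 08:08:09

To find the first event:

1. Filter for all RETRY events
2. Sort by timestamp
3. Select the first one
4. Timestamp: 2024-10-09 08:08:09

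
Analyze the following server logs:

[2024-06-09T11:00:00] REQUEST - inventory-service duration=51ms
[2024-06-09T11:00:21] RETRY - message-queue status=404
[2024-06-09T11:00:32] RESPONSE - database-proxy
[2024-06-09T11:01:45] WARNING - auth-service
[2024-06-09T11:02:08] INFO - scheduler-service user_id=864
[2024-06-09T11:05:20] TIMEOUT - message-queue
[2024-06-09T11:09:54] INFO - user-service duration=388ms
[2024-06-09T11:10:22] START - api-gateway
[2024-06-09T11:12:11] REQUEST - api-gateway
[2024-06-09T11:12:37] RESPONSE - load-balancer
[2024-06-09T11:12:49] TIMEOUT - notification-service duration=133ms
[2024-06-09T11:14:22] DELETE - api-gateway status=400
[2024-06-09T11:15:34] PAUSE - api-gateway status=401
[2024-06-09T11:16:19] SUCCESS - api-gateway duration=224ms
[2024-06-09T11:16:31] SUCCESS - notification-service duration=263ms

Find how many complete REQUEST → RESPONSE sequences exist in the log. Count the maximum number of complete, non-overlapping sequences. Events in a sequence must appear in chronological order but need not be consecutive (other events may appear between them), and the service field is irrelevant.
2

To count sequences:

1. Look for pattern: REQUEST → RESPONSE
2. Greedily scan the log in chronological order, matching each sequence element in turn (ignoring service)
3. Each time the full pattern completes, increment the count and restart matching from the next event
4. Complete non-overlapping sequences found: 2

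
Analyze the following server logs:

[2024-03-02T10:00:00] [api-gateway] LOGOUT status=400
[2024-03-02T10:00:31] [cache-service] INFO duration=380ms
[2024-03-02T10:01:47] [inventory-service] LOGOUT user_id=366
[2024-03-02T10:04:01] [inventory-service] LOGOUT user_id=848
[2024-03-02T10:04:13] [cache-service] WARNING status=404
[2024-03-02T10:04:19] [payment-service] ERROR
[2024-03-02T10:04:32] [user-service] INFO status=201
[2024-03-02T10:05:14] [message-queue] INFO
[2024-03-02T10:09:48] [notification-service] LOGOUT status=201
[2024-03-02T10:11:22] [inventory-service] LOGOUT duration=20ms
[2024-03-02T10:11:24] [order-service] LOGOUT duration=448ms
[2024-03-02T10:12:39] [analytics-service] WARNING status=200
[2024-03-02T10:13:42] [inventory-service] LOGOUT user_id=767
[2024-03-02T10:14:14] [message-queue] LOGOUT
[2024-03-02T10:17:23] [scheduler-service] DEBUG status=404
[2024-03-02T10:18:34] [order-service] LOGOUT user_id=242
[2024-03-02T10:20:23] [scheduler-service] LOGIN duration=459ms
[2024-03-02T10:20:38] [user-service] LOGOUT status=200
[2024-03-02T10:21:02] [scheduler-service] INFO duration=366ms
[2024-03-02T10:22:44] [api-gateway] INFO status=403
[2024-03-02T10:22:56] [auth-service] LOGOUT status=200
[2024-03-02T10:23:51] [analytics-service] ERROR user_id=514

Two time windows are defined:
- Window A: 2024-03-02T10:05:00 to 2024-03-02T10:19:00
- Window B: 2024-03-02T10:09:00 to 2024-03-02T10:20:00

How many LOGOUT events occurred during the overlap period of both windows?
6

To find overlap events:

1. Window A: 2024-03-02T10:05:00 to 2024-03-02T10:19:00
2. Window B: 2024-03-02T10:09:00 to 2024-03-02T10:20:00
3. Overlap period: 2024-03-02T10:09:00 to 2024-03-02T10:19:00
4. Count LOGOUT events in overlap: 6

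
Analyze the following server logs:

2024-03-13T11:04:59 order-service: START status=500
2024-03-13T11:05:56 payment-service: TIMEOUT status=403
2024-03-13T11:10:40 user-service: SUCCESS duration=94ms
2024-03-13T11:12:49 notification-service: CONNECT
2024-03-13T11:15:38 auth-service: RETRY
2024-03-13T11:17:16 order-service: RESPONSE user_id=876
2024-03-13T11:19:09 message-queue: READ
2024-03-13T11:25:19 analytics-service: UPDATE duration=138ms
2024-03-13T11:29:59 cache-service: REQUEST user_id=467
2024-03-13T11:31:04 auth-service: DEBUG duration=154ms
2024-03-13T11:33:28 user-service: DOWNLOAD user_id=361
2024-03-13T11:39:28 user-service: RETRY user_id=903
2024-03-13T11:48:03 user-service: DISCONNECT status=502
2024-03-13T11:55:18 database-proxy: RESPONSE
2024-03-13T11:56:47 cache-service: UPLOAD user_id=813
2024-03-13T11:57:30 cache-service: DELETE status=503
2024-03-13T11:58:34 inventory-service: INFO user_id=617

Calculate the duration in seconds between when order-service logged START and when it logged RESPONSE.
737

To find the time between events:

1. Locate the first START event for order-service: 2024-03-13T11:04:59
2. Locate the first RESPONSE event for order-service: 2024-03-13T11:17:16
3. Calculate the difference: 2024-03-13T11:17:16 - 2024-03-13T11:04:59 = 737 seconds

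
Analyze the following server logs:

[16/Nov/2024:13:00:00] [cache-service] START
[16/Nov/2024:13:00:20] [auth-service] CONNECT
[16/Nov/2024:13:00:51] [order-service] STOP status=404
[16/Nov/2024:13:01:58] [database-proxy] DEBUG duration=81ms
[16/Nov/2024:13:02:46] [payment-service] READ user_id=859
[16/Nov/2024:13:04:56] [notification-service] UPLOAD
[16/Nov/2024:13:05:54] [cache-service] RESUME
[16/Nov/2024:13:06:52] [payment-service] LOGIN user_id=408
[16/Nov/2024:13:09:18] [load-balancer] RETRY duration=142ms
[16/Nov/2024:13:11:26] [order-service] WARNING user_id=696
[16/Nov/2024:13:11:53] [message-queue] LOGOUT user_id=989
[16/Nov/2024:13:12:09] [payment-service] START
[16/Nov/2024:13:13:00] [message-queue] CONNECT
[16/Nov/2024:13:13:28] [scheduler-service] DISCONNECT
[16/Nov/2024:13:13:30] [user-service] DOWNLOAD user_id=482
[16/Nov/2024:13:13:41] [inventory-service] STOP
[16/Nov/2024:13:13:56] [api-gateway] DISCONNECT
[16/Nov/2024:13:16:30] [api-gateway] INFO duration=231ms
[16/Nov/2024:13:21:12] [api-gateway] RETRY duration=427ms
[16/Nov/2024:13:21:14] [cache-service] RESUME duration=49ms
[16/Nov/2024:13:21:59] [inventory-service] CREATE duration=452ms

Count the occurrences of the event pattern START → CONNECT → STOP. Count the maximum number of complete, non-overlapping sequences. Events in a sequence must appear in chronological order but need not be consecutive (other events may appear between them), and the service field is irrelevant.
2

To count sequences:

1. Look for pattern: START → CONNECT → STOP
2. Greedily scan the log in chronological order, matching each sequence element in turn (ignoring service)
3. Each time the full pattern completes, increment the count and restart matching from the next event
4. Complete non-overlapping sequences found: 2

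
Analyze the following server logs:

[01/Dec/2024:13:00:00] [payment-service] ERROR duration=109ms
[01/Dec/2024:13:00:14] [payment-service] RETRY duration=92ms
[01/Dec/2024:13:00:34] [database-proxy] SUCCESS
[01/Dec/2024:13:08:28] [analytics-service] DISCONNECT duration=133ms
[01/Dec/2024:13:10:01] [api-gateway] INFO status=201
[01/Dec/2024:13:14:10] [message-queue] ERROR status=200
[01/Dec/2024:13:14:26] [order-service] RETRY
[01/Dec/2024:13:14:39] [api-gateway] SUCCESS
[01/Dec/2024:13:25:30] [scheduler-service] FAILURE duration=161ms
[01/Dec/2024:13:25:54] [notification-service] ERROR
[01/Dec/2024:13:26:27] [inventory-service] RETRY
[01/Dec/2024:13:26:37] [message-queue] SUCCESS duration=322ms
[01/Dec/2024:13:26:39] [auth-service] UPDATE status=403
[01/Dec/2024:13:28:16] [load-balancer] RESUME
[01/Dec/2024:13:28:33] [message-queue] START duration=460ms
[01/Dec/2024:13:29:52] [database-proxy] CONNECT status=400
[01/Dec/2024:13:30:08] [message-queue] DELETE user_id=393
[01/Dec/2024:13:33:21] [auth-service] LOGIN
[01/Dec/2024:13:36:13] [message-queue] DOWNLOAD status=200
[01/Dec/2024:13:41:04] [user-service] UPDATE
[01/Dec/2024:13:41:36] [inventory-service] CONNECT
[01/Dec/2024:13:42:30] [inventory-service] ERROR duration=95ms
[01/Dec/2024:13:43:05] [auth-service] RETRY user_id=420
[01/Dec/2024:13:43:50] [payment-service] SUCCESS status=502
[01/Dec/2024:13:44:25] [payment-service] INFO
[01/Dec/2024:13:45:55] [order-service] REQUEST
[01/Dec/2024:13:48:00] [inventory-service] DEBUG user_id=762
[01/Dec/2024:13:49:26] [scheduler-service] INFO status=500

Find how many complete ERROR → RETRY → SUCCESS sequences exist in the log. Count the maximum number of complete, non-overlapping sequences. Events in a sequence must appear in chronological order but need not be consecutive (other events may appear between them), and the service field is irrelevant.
4

To count sequences:

1. Look for pattern: ERROR → RETRY → SUCCESS
2. Greedily scan the log in chronological order, matching each sequence element in turn (ignoring service)
3. Each time the full pattern completes, increment the count and restart matching from the next event
4. Complete non-overlapping sequences found: 4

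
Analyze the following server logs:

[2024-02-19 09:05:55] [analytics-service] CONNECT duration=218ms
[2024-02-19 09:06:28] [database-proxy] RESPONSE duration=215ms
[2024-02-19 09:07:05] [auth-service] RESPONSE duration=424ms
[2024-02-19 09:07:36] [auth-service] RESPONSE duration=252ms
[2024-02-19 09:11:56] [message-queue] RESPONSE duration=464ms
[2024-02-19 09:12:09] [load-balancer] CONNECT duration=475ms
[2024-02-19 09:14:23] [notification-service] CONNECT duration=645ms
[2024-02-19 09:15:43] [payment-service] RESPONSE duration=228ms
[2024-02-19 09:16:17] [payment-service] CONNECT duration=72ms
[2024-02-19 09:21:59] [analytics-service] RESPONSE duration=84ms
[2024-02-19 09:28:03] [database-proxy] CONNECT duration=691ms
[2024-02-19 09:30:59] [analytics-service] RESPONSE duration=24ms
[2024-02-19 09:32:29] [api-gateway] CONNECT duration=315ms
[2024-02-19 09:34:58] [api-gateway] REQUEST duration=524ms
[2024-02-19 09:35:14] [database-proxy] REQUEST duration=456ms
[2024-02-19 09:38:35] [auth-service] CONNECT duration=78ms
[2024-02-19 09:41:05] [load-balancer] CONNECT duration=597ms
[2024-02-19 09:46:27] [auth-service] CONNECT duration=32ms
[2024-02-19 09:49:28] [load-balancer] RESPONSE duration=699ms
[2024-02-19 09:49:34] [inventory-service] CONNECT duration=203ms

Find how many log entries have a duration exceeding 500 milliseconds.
5

To count timeouts:

1. Threshold: 500ms
2. Extract duration from each log entry
3. Count entries where duration > 500
4. Timeout count: 5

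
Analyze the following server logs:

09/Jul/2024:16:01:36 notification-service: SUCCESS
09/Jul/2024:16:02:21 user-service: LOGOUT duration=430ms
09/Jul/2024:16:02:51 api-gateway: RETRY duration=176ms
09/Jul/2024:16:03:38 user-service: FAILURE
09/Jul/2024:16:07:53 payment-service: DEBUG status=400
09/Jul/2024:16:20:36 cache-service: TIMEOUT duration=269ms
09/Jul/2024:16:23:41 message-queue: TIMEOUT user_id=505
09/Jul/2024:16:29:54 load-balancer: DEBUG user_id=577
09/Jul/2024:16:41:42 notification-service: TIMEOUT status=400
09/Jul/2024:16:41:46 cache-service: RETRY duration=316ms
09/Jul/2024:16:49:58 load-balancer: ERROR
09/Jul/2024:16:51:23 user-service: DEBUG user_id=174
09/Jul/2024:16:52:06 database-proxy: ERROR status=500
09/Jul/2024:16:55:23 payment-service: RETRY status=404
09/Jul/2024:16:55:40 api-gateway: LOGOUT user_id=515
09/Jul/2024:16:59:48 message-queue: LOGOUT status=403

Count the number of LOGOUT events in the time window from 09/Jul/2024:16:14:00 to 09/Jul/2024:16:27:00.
0

To count events in the time window:

1. Window boundaries: 09/Jul/2024:16:14:00 to 09/Jul/2024:16:27:00
2. Filter for LOGOUT events within this window
3. Count matching events: 0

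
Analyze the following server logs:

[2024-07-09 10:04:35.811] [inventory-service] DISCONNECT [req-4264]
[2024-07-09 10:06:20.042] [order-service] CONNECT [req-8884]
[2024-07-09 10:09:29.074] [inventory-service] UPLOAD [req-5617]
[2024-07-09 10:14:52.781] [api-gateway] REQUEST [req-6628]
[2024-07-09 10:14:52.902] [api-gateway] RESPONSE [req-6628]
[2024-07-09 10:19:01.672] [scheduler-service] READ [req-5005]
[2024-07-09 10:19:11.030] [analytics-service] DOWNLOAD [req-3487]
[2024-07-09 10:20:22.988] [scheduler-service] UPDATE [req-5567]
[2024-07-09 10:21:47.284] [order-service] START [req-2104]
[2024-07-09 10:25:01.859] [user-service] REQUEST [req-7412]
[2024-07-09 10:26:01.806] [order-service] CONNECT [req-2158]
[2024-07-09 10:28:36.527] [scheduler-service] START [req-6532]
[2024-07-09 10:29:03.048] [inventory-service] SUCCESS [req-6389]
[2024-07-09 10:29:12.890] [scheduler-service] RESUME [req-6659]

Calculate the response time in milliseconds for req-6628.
121

To calculate latency:

1. Find REQUEST with id req-6628: 2024-07-09 10:14:52.781
2. Find RESPONSE with id req-6628: 2024-07-09 10:14:52.902
3. Latency: 2024-07-09 10:14:52.902 - 2024-07-09 10:14:52.781 = 121ms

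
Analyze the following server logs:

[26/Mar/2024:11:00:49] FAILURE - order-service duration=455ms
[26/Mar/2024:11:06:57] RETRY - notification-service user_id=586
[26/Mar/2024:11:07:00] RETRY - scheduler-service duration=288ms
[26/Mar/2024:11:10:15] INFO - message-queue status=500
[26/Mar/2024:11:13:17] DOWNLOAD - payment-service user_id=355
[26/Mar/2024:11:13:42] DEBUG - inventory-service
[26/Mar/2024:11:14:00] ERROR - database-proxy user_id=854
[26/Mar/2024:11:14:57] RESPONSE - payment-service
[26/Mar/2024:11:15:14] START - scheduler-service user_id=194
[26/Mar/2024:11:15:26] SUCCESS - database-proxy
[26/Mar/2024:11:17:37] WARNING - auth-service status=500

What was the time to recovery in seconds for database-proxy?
86

To calculate recovery time:

1. Find ERROR event for database-proxy: 26/Mar/2024:11:14:00
2. Find next SUCCESS event for database-proxy: 26/Mar/2024:11:15:26
3. Recovery time: 26/Mar/2024:11:15:26 - 26/Mar/2024:11:14:00 = 86 seconds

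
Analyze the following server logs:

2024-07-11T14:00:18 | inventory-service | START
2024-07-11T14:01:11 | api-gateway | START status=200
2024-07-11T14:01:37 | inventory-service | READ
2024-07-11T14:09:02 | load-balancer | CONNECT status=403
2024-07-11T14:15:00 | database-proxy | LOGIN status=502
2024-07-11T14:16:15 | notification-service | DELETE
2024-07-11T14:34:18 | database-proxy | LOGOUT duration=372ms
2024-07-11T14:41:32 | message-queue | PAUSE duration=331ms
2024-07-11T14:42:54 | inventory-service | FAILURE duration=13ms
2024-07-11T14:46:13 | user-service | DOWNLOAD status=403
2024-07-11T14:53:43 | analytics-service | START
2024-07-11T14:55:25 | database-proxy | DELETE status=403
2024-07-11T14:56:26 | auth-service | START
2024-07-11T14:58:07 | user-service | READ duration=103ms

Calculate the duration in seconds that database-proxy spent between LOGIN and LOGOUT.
1158

To calculate state duration:

1. Find LOGIN event for database-proxy: 2024-07-11T14:15:00
2. Find LOGOUT event for database-proxy: 2024-07-11T14:34:18
3. Calculate duration: 2024-07-11T14:34:18 - 2024-07-11T14:15:00 = 1158 seconds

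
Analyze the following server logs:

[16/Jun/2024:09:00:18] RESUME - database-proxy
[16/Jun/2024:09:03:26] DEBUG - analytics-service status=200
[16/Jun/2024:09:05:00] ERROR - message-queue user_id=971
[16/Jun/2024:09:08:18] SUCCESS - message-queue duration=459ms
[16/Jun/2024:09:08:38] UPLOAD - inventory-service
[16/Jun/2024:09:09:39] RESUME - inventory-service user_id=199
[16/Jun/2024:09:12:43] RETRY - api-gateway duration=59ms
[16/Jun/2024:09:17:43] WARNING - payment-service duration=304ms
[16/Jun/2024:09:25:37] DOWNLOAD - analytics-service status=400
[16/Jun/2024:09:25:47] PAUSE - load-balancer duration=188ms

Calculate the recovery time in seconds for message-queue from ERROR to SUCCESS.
198

To calculate recovery time:

1. Find ERROR event for message-queue: 16/Jun/2024:09:05:00
2. Find next SUCCESS event for message-queue: 16/Jun/2024:09:08:18
3. Recovery time: 16/Jun/2024:09:08:18 - 16/Jun/2024:09:05:00 = 198 seconds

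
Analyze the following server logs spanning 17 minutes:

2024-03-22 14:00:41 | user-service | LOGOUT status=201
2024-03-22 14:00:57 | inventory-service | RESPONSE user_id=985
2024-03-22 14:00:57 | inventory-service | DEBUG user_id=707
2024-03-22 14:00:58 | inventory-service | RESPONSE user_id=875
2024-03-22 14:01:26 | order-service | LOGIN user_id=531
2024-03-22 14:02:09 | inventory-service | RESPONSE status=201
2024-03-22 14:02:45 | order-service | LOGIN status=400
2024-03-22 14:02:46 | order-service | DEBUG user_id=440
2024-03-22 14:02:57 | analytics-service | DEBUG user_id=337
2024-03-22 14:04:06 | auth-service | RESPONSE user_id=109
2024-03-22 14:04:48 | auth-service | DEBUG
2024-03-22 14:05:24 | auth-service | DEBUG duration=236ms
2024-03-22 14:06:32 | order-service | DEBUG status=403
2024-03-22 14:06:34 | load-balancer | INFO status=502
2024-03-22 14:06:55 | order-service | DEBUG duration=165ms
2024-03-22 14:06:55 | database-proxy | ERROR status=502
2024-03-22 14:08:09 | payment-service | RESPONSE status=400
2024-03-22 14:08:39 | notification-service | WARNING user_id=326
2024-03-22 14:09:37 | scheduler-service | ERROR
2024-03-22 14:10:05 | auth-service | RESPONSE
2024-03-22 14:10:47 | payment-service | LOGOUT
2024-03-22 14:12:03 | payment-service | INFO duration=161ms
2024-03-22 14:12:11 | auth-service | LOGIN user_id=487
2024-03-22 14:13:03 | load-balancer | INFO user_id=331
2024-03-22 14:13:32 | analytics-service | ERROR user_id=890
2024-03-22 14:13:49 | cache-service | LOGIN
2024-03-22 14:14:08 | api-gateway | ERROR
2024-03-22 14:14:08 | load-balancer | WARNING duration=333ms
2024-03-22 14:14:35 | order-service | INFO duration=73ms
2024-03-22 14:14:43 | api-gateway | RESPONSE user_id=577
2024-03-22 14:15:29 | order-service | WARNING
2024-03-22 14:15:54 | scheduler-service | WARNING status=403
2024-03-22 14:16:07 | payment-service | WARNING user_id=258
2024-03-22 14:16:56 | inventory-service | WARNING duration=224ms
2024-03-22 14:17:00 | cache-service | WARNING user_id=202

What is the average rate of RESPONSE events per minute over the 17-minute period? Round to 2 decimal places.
0.41

To calculate the rate:

1. Count total RESPONSE events: 7
2. Total time period: 17 minutes
3. Rate = 7 / 17 = 0.41 events per minute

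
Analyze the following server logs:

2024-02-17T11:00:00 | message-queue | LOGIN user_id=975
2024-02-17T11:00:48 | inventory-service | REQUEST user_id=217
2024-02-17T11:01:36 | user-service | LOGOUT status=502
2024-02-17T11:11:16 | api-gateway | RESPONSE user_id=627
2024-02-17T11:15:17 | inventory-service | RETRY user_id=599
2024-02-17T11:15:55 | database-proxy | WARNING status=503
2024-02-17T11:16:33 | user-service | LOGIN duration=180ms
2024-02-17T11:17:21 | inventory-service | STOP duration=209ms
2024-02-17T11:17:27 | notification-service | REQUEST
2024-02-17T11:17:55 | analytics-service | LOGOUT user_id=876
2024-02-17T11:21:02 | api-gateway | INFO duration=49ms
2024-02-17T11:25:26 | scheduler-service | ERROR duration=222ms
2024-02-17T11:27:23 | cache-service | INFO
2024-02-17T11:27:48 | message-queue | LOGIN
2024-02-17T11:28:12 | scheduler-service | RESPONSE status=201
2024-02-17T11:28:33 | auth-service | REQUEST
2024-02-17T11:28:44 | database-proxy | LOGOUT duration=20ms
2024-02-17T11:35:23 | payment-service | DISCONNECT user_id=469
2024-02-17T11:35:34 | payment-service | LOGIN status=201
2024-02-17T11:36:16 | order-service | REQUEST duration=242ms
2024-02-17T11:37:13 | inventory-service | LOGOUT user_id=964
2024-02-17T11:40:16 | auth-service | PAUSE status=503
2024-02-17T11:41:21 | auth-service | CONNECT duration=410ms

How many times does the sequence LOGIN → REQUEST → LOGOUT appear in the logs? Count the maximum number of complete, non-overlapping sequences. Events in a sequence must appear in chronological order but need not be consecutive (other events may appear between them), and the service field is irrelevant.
4

To count sequences:

1. Look for pattern: LOGIN → REQUEST → LOGOUT
2. Greedily scan the log in chronological order, matching each sequence element in turn (ignoring service)
3. Each time the full pattern completes, increment the count and restart matching from the next event
4. Complete non-overlapping sequences found: 4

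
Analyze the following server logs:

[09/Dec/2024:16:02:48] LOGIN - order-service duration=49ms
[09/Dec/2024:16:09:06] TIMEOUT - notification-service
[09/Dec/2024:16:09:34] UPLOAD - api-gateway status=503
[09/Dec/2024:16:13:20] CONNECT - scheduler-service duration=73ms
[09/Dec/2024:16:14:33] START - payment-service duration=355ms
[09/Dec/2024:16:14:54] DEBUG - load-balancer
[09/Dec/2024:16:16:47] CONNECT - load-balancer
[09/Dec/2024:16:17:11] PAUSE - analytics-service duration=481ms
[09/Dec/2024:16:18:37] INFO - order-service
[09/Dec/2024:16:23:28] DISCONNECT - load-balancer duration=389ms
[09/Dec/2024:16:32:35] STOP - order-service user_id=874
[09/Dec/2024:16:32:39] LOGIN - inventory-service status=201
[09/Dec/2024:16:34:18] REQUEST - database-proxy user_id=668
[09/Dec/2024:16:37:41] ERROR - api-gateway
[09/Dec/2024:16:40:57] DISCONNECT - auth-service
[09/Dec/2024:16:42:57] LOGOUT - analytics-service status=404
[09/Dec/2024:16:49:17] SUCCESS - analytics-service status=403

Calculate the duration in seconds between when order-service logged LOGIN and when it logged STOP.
1787

To find the time between events:

1. Locate the first LOGIN event for order-service: 09/Dec/2024:16:02:48
2. Locate the first STOP event for order-service: 09/Dec/2024:16:32:35
3. Calculate the difference: 09/Dec/2024:16:32:35 - 09/Dec/2024:16:02:48 = 1787 seconds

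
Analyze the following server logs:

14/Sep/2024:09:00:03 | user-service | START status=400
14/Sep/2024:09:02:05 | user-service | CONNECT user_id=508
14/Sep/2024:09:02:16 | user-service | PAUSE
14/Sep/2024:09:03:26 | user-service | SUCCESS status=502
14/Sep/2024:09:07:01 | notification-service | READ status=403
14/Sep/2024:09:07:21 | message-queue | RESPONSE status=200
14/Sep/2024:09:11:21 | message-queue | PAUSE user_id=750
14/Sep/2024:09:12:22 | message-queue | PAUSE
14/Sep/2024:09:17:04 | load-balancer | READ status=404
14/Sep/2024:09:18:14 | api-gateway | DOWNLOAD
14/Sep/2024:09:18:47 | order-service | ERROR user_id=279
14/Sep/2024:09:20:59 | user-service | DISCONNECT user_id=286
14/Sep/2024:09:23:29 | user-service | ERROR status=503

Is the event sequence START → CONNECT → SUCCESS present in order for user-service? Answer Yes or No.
Yes

To verify sequence order:

1. Find all events in sequence START → CONNECT → SUCCESS for user-service
2. Extract their timestamps
3. Check if timestamps are in ascending order
4. Result: Yes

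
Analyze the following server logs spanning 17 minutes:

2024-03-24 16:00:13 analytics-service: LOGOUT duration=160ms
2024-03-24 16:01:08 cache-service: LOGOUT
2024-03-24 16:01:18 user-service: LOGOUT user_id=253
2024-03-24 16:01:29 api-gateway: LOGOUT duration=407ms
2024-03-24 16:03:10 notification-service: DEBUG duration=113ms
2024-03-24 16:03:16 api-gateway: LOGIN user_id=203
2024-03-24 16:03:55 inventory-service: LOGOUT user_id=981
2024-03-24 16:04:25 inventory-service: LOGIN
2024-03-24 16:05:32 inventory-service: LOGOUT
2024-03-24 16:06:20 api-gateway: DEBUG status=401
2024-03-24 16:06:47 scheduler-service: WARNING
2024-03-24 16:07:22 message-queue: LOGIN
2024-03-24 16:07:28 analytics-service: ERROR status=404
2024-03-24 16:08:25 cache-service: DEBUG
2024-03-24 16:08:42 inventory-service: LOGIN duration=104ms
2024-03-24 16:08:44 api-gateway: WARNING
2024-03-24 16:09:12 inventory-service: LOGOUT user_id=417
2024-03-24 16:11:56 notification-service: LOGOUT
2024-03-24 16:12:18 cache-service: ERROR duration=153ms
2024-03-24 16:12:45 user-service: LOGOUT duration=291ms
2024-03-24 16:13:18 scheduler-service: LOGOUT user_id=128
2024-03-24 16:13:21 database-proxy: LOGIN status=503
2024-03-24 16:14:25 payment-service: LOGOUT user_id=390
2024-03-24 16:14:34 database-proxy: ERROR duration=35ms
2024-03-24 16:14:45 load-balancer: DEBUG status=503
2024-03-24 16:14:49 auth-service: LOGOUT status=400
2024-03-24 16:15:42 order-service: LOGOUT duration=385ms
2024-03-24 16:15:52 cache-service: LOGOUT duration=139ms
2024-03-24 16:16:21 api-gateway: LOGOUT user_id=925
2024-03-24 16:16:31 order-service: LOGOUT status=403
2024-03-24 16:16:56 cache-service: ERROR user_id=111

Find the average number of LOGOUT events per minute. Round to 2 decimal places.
0.94

To calculate the rate:

1. Count total LOGOUT events: 16
2. Total time period: 17 minutes
3. Rate = 16 / 17 = 0.94 events per minute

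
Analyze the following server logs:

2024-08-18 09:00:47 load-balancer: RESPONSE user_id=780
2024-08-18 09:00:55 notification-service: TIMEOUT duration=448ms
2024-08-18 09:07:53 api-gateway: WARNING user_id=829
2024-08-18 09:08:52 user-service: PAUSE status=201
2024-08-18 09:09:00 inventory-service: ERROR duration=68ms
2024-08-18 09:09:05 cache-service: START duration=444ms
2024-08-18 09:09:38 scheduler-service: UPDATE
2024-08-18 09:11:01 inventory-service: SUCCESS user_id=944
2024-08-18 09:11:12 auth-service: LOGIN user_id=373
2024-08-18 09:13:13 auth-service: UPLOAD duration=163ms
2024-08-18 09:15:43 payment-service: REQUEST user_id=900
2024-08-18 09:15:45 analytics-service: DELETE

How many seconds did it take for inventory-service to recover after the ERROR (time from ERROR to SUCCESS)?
121

To calculate recovery time:

1. Find ERROR event for inventory-service: 2024-08-18 09:09:00
2. Find next SUCCESS event for inventory-service: 2024-08-18 09:11:01
3. Recovery time: 2024-08-18 09:11:01 - 2024-08-18 09:09:00 = 121 seconds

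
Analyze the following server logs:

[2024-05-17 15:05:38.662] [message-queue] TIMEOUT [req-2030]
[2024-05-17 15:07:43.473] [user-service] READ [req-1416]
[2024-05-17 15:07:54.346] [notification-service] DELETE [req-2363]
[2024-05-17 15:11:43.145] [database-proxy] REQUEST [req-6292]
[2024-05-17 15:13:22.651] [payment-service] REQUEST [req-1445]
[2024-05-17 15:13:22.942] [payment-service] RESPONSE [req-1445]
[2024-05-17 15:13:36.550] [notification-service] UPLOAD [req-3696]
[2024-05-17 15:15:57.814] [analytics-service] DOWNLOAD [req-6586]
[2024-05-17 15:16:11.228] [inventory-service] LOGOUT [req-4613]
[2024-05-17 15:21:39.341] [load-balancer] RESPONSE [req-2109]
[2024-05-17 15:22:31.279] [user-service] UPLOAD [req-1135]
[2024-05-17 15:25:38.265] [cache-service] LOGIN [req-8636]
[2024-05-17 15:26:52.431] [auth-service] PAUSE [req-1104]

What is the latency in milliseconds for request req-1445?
291

To calculate latency:

1. Find REQUEST with id req-1445: 2024-05-17 15:13:22.651
2. Find RESPONSE with id req-1445: 2024-05-17 15:13:22.942
3. Latency: 2024-05-17 15:13:22.942 - 2024-05-17 15:13:22.651 = 291ms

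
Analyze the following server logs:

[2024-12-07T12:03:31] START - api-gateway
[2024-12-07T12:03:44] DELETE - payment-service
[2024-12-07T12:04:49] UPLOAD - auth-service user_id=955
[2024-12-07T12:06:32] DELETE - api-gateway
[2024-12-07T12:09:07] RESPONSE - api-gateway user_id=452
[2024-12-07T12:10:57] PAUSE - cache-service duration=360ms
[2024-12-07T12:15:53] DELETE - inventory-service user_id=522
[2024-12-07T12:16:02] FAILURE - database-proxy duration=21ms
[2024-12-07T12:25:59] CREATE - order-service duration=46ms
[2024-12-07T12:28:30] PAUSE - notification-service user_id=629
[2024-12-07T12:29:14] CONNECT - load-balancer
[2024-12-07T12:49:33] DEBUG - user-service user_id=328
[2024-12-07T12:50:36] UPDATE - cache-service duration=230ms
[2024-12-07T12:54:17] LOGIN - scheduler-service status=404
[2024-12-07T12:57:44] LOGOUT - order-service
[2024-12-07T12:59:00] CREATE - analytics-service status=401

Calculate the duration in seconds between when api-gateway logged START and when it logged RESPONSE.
336

To find the time between events:

1. Locate the first START event for api-gateway: 2024-12-07T12:03:31
2. Locate the first RESPONSE event for api-gateway: 2024-12-07T12:09:07
3. Calculate the difference: 2024-12-07T12:09:07 - 2024-12-07T12:03:31 = 336 seconds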